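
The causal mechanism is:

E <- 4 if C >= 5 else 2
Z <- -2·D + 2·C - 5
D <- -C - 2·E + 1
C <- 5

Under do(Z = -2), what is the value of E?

The intervention breaks the incoming arrows to Z: Z <- -2·D + 2·C - 5 no longer applies, and Z = -2.
Since E is not a descendant of the intervened variable, it is unaffected.
E = 4 if C >= 5 else 2  [with C=5]  = 4

4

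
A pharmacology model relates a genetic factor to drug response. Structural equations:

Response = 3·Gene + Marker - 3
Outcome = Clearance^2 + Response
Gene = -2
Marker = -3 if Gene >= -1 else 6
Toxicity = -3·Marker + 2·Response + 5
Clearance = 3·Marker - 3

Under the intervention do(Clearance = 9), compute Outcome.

The intervention breaks the incoming arrows to Clearance: Clearance = 3·Marker - 3 no longer applies, and Clearance = 9.
Marker = -3 if Gene >= -1 else 6  [with Gene=-2]  = 6
Response = 3·Gene + Marker - 3  [with Gene=-2, Marker=6]  = -3
Outcome = Clearance^2 + Response  [with Clearance=9, Response=-3]  = 78

78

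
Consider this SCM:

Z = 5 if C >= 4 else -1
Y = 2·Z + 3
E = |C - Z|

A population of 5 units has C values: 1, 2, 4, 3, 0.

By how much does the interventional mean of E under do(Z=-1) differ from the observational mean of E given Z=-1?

do(Z=-1) breaks Z's dependence on C. With Z=-1 fixed, E across the units is 2, 3, 5, 4, 1, mean 3.
Observing Z=-1 restricts to units where Z's equation naturally yields -1: C ∈ {1, 2, 3, 0}. In that subpopulation E = 2, 3, 4, 1, mean 2.5.
Difference = 3 − 2.5 = 0.5.

0.5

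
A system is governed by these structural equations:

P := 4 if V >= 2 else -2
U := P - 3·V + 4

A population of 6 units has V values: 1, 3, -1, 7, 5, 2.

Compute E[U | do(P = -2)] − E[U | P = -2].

-8.5

do(P=-2) breaks P's dependence on V. With P=-2 fixed, U across the units is -1, -7, 5, -19, -13, -4, mean -6.5.
E[U|P=-2] averages over only the 2 units with P=-2 (V = 1, -1): U = -1, 5, mean 2.
Difference = -6.5 − 2 = -8.5.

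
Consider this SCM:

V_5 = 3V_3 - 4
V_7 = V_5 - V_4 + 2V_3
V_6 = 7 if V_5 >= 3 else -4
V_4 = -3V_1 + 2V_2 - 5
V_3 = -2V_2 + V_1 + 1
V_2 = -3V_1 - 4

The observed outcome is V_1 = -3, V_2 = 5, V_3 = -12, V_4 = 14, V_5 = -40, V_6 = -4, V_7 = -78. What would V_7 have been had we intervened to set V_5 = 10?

Under do(V_5=10), the mechanism V_5 = 3V_3 - 4 is discarded; V_5 is fixed at 10.
V_2 = -3V_1 - 4  [with V_1=-3]  = 5
V_3 = -2V_2 + V_1 + 1  [with V_2=5, V_1=-3]  = -12
V_4 = -3V_1 + 2V_2 - 5  [with V_1=-3, V_2=5]  = 14
V_7 = V_5 - V_4 + 2V_3  [with V_5=10, V_4=14, V_3=-12]  = -28

-28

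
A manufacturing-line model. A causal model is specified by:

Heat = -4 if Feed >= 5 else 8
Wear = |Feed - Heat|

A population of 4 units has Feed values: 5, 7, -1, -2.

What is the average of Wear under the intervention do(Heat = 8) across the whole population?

The intervention sets Heat=8 in all 4 units regardless of Feed. Recomputing Wear per unit gives 3, 1, 9, 10; average 5.75.

5.75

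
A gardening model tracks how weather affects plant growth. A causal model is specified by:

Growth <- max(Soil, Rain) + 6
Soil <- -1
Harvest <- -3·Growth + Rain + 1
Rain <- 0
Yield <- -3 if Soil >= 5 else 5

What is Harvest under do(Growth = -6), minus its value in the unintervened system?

do(Growth=-6) replaces the equation Growth <- max(Soil, Rain) + 6 with the constant Growth = -6.
Harvest = -3·Growth + Rain + 1  [with Growth=-6, Rain=0]  = 19
Without intervention: Growth = max(Soil, Rain) + 6  [with Soil=-1, Rain=0]  = 6; Harvest = -3·Growth + Rain + 1  [with Growth=6, Rain=0]  = -17.
Change = 19 − (-17) = 36.

36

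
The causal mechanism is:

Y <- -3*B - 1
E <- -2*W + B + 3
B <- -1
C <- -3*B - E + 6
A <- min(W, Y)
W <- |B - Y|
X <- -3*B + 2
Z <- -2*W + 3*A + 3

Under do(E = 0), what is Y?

2

Under do(E=0), the mechanism E <- -2*W + B + 3 is discarded; E is fixed at 0.
No directed path runs from E to Y, so Y keeps its natural value.
Y = -3*B - 1  [with B=-1]  = 2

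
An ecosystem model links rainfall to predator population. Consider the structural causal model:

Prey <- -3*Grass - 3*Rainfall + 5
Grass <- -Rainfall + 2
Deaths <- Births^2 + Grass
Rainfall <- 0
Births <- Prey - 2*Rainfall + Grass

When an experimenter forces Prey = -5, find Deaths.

11

do(Prey=-5) replaces the equation Prey <- -3*Grass - 3*Rainfall + 5 with the constant Prey = -5.
Grass = -Rainfall + 2  [with Rainfall=0]  = 2
Births = Prey - 2*Rainfall + Grass  [with Prey=-5, Rainfall=0, Grass=2]  = -3
Deaths = Births^2 + Grass  [with Births=-3, Grass=2]  = 11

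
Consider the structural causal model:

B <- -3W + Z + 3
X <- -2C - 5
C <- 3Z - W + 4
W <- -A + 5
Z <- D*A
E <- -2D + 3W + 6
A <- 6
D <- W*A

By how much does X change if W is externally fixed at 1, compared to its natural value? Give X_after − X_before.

-428

Under do(W=1), the mechanism W <- -A + 5 is discarded; W is fixed at 1.
D = W*A  [with W=1, A=6]  = 6
Z = D*A  [with D=6, A=6]  = 36
C = 3Z - W + 4  [with Z=36, W=1]  = 111
X = -2C - 5  [with C=111]  = -227
Without intervention: W = -A + 5  [with A=6]  = -1; D = W*A  [with W=-1, A=6]  = -6; Z = D*A  [with D=-6, A=6]  = -36; C = 3Z - W + 4  [with Z=-36, W=-1]  = -103; X = -2C - 5  [with C=-103]  = 201.
Change = -227 − 201 = -428.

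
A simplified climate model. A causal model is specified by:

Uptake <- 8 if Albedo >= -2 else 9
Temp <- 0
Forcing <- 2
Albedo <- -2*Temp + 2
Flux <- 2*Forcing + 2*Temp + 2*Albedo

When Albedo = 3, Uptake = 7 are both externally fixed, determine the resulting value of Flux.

The joint intervention fixes Albedo = 3, Uptake = 7, removing each variable's own equation.
Flux = 2*Forcing + 2*Temp + 2*Albedo  [with Forcing=2, Temp=0, Albedo=3]  = 10

10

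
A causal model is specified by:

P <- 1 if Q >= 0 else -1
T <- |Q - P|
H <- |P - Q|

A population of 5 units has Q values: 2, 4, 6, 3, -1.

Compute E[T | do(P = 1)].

The intervention sets P=1 in all 5 units regardless of Q. Recomputing T per unit gives 1, 3, 5, 2, 2; average 2.6.

2.6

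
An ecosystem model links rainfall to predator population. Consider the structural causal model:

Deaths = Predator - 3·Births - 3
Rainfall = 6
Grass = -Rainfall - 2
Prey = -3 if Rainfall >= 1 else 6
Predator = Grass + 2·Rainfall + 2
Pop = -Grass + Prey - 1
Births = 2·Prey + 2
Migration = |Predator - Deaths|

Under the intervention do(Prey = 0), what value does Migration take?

The intervention breaks the incoming arrows to Prey: Prey = -3 if Rainfall >= 1 else 6 no longer applies, and Prey = 0.
Grass = -Rainfall - 2  [with Rainfall=6]  = -8
Predator = Grass + 2·Rainfall + 2  [with Grass=-8, Rainfall=6]  = 6
Births = 2·Prey + 2  [with Prey=0]  = 2
Deaths = Predator - 3·Births - 3  [with Predator=6, Births=2]  = -3
Migration = |Predator - Deaths|  [with Predator=6, Deaths=-3]  = 9

9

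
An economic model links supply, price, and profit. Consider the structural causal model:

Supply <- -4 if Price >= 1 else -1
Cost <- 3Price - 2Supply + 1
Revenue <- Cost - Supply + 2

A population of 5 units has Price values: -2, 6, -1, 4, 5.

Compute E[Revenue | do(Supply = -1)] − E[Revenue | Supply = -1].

11.7

The intervention sets Supply=-1 in all 5 units regardless of Price. Recomputing Revenue per unit gives 0, 24, 3, 18, 21; average 13.2.
Observing Supply=-1 restricts to units where Supply's equation naturally yields -1: Price ∈ {-2, -1}. In that subpopulation Revenue = 0, 3, mean 1.5.
Difference = 13.2 − 1.5 = 11.7.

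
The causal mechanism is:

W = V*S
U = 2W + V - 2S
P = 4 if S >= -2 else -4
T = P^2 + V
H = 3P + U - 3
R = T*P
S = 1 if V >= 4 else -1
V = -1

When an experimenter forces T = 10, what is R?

Intervening sets T = 10 and removes its equation (T = P^2 + V).
S = 1 if V >= 4 else -1  [with V=-1]  = -1
P = 4 if S >= -2 else -4  [with S=-1]  = 4
R = T*P  [with T=10, P=4]  = 40

40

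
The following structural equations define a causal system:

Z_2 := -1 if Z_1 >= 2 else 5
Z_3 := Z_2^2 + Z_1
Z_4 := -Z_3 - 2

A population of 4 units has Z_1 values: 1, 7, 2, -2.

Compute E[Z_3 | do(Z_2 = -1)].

3

Every unit gets Z_2=-1 under the intervention. Z_3 values become 2, 8, 3, -1; E[Z_3|do(Z_2=-1)] = 3.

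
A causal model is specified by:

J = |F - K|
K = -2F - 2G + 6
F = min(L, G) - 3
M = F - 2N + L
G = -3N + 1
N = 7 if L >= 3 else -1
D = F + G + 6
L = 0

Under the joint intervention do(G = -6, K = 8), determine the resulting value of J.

The joint intervention fixes G = -6, K = 8, removing each variable's own equation.
F = min(L, G) - 3  [with L=0, G=-6]  = -9
J = |F - K|  [with F=-9, K=8]  = 17

17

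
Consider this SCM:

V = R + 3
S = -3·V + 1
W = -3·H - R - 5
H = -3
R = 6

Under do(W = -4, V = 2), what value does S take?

-5

Setting W = -4, V = 2 by intervention discards those variables' equations.
S = -3·V + 1  [with V=2]  = -5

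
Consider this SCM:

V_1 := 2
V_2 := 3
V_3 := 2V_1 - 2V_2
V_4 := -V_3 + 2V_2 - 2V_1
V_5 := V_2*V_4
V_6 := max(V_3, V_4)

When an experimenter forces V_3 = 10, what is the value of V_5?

-24

do(V_3=10) replaces the equation V_3 := 2V_1 - 2V_2 with the constant V_3 = 10.
V_4 = -V_3 + 2V_2 - 2V_1  [with V_3=10, V_2=3, V_1=2]  = -8
V_5 = V_2*V_4  [with V_2=3, V_4=-8]  = -24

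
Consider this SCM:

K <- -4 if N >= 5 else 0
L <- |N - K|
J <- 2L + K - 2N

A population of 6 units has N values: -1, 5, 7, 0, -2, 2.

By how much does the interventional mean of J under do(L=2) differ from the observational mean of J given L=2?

The intervention sets L=2 in all 6 units regardless of N. Recomputing J per unit gives 6, -10, -14, 4, 8, 0; average -1.
Conditioning on L=2 selects the 2 unit(s) with N ∈ {-2, 2}. Their J values: 8, 0. Mean = 4.
Difference = -1 − 4 = -5.

-5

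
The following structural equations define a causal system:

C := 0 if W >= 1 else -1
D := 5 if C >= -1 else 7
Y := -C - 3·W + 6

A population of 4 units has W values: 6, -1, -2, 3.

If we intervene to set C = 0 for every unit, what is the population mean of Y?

Every unit gets C=0 under the intervention. Y values become -12, 9, 12, -3; E[Y|do(C=0)] = 1.5.

1.5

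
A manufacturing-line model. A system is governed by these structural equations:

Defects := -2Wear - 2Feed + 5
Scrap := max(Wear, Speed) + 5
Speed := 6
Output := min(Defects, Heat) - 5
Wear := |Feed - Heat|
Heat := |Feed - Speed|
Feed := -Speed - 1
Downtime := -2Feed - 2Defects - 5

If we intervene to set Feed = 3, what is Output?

-6

Under do(Feed=3), the mechanism Feed := -Speed - 1 is discarded; Feed is fixed at 3.
Heat = |Feed - Speed|  [with Feed=3, Speed=6]  = 3
Wear = |Feed - Heat|  [with Feed=3, Heat=3]  = 0
Defects = -2Wear - 2Feed + 5  [with Wear=0, Feed=3]  = -1
Output = min(Defects, Heat) - 5  [with Defects=-1, Heat=3]  = -6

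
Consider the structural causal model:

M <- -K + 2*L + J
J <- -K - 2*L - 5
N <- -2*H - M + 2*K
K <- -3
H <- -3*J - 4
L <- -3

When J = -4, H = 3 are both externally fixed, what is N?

-5

Setting J = -4, H = 3 by intervention discards those variables' equations.
M = -K + 2*L + J  [with K=-3, L=-3, J=-4]  = -7
N = -2*H - M + 2*K  [with H=3, M=-7, K=-3]  = -5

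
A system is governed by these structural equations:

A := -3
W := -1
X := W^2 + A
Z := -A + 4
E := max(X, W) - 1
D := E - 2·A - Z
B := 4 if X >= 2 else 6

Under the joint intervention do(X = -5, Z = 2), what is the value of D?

Setting X = -5, Z = 2 by intervention discards those variables' equations.
E = max(X, W) - 1  [with X=-5, W=-1]  = -2
D = E - 2·A - Z  [with E=-2, A=-3, Z=2]  = 2

2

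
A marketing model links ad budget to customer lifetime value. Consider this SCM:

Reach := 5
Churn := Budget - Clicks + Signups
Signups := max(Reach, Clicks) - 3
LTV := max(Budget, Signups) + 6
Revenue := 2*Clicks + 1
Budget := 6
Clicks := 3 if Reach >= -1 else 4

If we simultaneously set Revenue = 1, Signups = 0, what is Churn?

3

Setting Revenue = 1, Signups = 0 by intervention discards those variables' equations.
Clicks = 3 if Reach >= -1 else 4  [with Reach=5]  = 3
Churn = Budget - Clicks + Signups  [with Budget=6, Clicks=3, Signups=0]  = 3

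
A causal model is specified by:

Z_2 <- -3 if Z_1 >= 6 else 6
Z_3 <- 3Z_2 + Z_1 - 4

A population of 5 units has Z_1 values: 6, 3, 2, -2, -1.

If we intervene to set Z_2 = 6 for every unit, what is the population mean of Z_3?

15.6

do(Z_2=6) breaks Z_2's dependence on Z_1. With Z_2=6 fixed, Z_3 across the units is 20, 17, 16, 12, 13, mean 15.6.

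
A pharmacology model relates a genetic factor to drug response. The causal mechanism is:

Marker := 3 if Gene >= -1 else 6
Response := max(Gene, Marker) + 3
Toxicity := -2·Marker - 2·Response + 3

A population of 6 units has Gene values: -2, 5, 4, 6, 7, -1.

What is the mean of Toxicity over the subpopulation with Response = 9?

E[Toxicity|Response=9] averages over only the 2 units with Response=9 (Gene = -2, 6): Toxicity = -27, -21, mean -24.

-24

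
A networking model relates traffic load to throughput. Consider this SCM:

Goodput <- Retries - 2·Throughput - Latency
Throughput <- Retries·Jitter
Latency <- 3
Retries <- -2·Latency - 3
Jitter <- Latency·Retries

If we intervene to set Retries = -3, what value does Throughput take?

Under do(Retries=-3), the mechanism Retries <- -2·Latency - 3 is discarded; Retries is fixed at -3.
Jitter = Latency·Retries  [with Latency=3, Retries=-3]  = -9
Throughput = Retries·Jitter  [with Retries=-3, Jitter=-9]  = 27

27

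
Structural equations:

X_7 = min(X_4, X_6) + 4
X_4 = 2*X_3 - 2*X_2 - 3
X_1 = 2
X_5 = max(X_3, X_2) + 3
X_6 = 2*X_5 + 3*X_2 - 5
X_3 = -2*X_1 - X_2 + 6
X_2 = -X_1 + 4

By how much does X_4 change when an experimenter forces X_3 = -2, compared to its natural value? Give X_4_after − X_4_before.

The intervention breaks the incoming arrows to X_3: X_3 = -2*X_1 - X_2 + 6 no longer applies, and X_3 = -2.
X_2 = -X_1 + 4  [with X_1=2]  = 2
X_4 = 2*X_3 - 2*X_2 - 3  [with X_3=-2, X_2=2]  = -11
Without intervention: X_2 = -X_1 + 4  [with X_1=2]  = 2; X_3 = -2*X_1 - X_2 + 6  [with X_1=2, X_2=2]  = 0; X_4 = 2*X_3 - 2*X_2 - 3  [with X_3=0, X_2=2]  = -7.
Change = -11 − (-7) = -4.

-4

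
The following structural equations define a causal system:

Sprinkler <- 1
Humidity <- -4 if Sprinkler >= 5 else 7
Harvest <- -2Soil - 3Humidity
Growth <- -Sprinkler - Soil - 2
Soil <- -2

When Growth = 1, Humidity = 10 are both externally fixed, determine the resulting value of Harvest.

Setting Growth = 1, Humidity = 10 by intervention discards those variables' equations.
Harvest = -2Soil - 3Humidity  [with Soil=-2, Humidity=10]  = -26

-26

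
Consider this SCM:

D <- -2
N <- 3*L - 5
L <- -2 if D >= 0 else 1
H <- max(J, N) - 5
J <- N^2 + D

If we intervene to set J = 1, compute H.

Intervening sets J = 1 and removes its equation (J <- N^2 + D).
L = -2 if D >= 0 else 1  [with D=-2]  = 1
N = 3*L - 5  [with L=1]  = -2
H = max(J, N) - 5  [with J=1, N=-2]  = -4

-4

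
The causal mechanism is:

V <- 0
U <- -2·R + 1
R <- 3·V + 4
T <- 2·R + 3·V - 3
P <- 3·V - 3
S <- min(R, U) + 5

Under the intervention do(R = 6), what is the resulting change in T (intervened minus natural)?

The intervention breaks the incoming arrows to R: R <- 3·V + 4 no longer applies, and R = 6.
T = 2·R + 3·V - 3  [with R=6, V=0]  = 9
Without intervention: R = 3·V + 4  [with V=0]  = 4; T = 2·R + 3·V - 3  [with R=4, V=0]  = 5.
Change = 9 − 5 = 4.

4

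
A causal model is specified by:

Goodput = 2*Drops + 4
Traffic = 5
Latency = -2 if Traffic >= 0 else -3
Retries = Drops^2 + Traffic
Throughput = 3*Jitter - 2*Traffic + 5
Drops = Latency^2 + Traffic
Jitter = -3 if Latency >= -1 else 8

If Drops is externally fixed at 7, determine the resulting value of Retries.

The intervention breaks the incoming arrows to Drops: Drops = Latency^2 + Traffic no longer applies, and Drops = 7.
Retries = Drops^2 + Traffic  [with Drops=7, Traffic=5]  = 54

54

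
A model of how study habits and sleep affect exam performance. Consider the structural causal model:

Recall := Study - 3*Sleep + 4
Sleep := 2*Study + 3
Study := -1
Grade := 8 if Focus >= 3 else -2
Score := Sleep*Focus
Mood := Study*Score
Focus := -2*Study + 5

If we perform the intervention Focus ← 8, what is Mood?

do(Focus=8) replaces the equation Focus := -2*Study + 5 with the constant Focus = 8.
Sleep = 2*Study + 3  [with Study=-1]  = 1
Score = Sleep*Focus  [with Sleep=1, Focus=8]  = 8
Mood = Study*Score  [with Study=-1, Score=8]  = -8

-8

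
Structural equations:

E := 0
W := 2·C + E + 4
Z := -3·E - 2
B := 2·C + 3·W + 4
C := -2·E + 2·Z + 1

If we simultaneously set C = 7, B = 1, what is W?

18

The joint intervention fixes C = 7, B = 1, removing each variable's own equation.
W = 2·C + E + 4  [with C=7, E=0]  = 18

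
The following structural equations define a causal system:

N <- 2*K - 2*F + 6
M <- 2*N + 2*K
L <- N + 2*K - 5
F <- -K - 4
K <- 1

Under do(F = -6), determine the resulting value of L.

Under do(F=-6), the mechanism F <- -K - 4 is discarded; F is fixed at -6.
N = 2*K - 2*F + 6  [with K=1, F=-6]  = 20
L = N + 2*K - 5  [with N=20, K=1]  = 17

17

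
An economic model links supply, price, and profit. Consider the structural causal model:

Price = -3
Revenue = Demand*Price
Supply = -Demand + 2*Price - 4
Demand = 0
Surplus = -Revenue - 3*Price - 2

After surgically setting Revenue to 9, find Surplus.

-2

Intervening sets Revenue = 9 and removes its equation (Revenue = Demand*Price).
Surplus = -Revenue - 3*Price - 2  [with Revenue=9, Price=-3]  = -2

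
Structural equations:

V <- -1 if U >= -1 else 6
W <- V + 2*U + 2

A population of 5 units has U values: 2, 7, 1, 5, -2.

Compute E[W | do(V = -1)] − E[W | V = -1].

The intervention sets V=-1 in all 5 units regardless of U. Recomputing W per unit gives 5, 15, 3, 11, -3; average 6.2.
Conditioning on V=-1 selects the 4 unit(s) with U ∈ {2, 7, 1, 5}. Their W values: 5, 15, 3, 11. Mean = 8.5.
Difference = 6.2 − 8.5 = -2.3.

-2.3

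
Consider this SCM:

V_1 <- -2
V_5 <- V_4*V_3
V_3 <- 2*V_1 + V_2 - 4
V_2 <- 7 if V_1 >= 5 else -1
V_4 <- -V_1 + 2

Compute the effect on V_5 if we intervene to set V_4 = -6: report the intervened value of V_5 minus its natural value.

Intervening sets V_4 = -6 and removes its equation (V_4 <- -V_1 + 2).
V_2 = 7 if V_1 >= 5 else -1  [with V_1=-2]  = -1
V_3 = 2*V_1 + V_2 - 4  [with V_1=-2, V_2=-1]  = -9
V_5 = V_4*V_3  [with V_4=-6, V_3=-9]  = 54
Without intervention: V_2 = 7 if V_1 >= 5 else -1  [with V_1=-2]  = -1; V_3 = 2*V_1 + V_2 - 4  [with V_1=-2, V_2=-1]  = -9; V_4 = -V_1 + 2  [with V_1=-2]  = 4; V_5 = V_4*V_3  [with V_4=4, V_3=-9]  = -36.
Change = 54 − (-36) = 90.

90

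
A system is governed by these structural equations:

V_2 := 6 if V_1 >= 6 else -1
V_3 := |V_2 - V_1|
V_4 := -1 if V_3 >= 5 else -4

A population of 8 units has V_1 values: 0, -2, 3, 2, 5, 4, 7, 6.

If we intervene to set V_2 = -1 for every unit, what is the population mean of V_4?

Under do(V_2=-1), V_2's equation is replaced by V_2=-1 for every unit. Per-unit V_4: -4, -4, -4, -4, -1, -1, -1, -1. Mean = -2.5.

-2.5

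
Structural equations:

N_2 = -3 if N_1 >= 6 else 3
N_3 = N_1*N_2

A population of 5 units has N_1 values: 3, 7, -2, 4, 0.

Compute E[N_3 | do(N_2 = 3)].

do(N_2=3) breaks N_2's dependence on N_1. With N_2=3 fixed, N_3 across the units is 9, 21, -6, 12, 0, mean 7.2.

7.2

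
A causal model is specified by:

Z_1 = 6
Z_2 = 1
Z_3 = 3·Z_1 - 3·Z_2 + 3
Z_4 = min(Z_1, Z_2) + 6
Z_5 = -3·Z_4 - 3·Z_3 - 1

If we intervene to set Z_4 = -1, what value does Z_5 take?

Intervening sets Z_4 = -1 and removes its equation (Z_4 = min(Z_1, Z_2) + 6).
Z_3 = 3·Z_1 - 3·Z_2 + 3  [with Z_1=6, Z_2=1]  = 18
Z_5 = -3·Z_4 - 3·Z_3 - 1  [with Z_4=-1, Z_3=18]  = -52

-52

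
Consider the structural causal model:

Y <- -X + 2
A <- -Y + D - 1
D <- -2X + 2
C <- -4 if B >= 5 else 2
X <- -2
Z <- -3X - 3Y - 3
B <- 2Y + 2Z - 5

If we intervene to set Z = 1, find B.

The intervention breaks the incoming arrows to Z: Z <- -3X - 3Y - 3 no longer applies, and Z = 1.
Y = -X + 2  [with X=-2]  = 4
B = 2Y + 2Z - 5  [with Y=4, Z=1]  = 5

5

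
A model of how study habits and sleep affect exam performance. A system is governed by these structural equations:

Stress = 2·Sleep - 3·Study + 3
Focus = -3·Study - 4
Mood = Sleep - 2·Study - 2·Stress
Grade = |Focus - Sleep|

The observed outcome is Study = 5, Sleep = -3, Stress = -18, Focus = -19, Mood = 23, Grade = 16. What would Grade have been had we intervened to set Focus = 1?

4

Under do(Focus=1), the mechanism Focus = -3·Study - 4 is discarded; Focus is fixed at 1.
Grade = |Focus - Sleep|  [with Focus=1, Sleep=-3]  = 4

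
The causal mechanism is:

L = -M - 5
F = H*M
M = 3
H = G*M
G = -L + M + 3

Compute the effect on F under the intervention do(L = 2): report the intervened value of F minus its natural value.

do(L=2) replaces the equation L = -M - 5 with the constant L = 2.
G = -L + M + 3  [with L=2, M=3]  = 4
H = G*M  [with G=4, M=3]  = 12
F = H*M  [with H=12, M=3]  = 36
Without intervention: L = -M - 5  [with M=3]  = -8; G = -L + M + 3  [with L=-8, M=3]  = 14; H = G*M  [with G=14, M=3]  = 42; F = H*M  [with H=42, M=3]  = 126.
Change = 36 − 126 = -90.

-90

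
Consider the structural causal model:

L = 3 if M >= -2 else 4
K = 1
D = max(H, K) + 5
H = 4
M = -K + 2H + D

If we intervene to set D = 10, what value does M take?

17

The intervention breaks the incoming arrows to D: D = max(H, K) + 5 no longer applies, and D = 10.
M = -K + 2H + D  [with K=1, H=4, D=10]  = 17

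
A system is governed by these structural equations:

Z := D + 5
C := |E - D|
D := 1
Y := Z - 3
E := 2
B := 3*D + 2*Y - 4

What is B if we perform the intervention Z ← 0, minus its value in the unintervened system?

Under do(Z=0), the mechanism Z := D + 5 is discarded; Z is fixed at 0.
Y = Z - 3  [with Z=0]  = -3
B = 3*D + 2*Y - 4  [with D=1, Y=-3]  = -7
Without intervention: Z = D + 5  [with D=1]  = 6; Y = Z - 3  [with Z=6]  = 3; B = 3*D + 2*Y - 4  [with D=1, Y=3]  = 5.
Change = -7 − 5 = -12.

-12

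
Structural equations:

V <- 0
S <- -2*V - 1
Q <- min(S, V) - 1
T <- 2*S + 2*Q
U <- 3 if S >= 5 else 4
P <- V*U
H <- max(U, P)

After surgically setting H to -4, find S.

Under do(H=-4), the mechanism H <- max(U, P) is discarded; H is fixed at -4.
S is not downstream of the intervention, so its value is determined by the original equations.
S = -2*V - 1  [with V=0]  = -1

-1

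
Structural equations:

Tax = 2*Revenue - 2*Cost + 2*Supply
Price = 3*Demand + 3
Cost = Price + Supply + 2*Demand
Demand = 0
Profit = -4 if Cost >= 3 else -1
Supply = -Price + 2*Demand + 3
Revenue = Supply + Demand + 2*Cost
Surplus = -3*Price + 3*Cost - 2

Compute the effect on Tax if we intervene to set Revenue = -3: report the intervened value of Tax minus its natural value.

The intervention breaks the incoming arrows to Revenue: Revenue = Supply + Demand + 2*Cost no longer applies, and Revenue = -3.
Price = 3*Demand + 3  [with Demand=0]  = 3
Supply = -Price + 2*Demand + 3  [with Price=3, Demand=0]  = 0
Cost = Price + Supply + 2*Demand  [with Price=3, Supply=0, Demand=0]  = 3
Tax = 2*Revenue - 2*Cost + 2*Supply  [with Revenue=-3, Cost=3, Supply=0]  = -12
Without intervention: Price = 3*Demand + 3  [with Demand=0]  = 3; Supply = -Price + 2*Demand + 3  [with Price=3, Demand=0]  = 0; Cost = Price + Supply + 2*Demand  [with Price=3, Supply=0, Demand=0]  = 3; Revenue = Supply + Demand + 2*Cost  [with Supply=0, Demand=0, Cost=3]  = 6; Tax = 2*Revenue - 2*Cost + 2*Supply  [with Revenue=6, Cost=3, Supply=0]  = 6.
Change = -12 − 6 = -18.

-18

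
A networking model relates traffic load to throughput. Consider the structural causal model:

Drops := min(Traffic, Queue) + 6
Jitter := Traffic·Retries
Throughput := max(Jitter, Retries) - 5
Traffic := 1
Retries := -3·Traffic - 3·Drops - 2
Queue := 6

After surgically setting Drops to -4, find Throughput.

The intervention breaks the incoming arrows to Drops: Drops := min(Traffic, Queue) + 6 no longer applies, and Drops = -4.
Retries = -3·Traffic - 3·Drops - 2  [with Traffic=1, Drops=-4]  = 7
Jitter = Traffic·Retries  [with Traffic=1, Retries=7]  = 7
Throughput = max(Jitter, Retries) - 5  [with Jitter=7, Retries=7]  = 2

2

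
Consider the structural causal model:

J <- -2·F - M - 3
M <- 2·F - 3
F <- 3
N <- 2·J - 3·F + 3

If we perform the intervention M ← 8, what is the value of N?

Under do(M=8), the mechanism M <- 2·F - 3 is discarded; M is fixed at 8.
J = -2·F - M - 3  [with F=3, M=8]  = -17
N = 2·J - 3·F + 3  [with J=-17, F=3]  = -40

-40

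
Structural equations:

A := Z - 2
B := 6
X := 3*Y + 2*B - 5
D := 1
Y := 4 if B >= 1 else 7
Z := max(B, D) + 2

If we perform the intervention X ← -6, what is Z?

Intervening sets X = -6 and removes its equation (X := 3*Y + 2*B - 5).
No directed path runs from X to Z, so Z keeps its natural value.
Z = max(B, D) + 2  [with B=6, D=1]  = 8

8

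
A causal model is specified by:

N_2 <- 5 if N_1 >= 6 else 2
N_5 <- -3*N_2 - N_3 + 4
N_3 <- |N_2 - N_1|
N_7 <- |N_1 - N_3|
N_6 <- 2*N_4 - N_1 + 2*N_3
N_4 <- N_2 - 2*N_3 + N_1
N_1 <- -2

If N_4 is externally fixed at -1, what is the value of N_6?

8

Under do(N_4=-1), the mechanism N_4 <- N_2 - 2*N_3 + N_1 is discarded; N_4 is fixed at -1.
N_2 = 5 if N_1 >= 6 else 2  [with N_1=-2]  = 2
N_3 = |N_2 - N_1|  [with N_2=2, N_1=-2]  = 4
N_6 = 2*N_4 - N_1 + 2*N_3  [with N_4=-1, N_1=-2, N_3=4]  = 8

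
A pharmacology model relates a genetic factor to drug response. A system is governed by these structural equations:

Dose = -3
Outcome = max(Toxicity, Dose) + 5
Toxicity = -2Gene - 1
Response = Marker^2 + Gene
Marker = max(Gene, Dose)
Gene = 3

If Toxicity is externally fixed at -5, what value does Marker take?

do(Toxicity=-5) replaces the equation Toxicity = -2Gene - 1 with the constant Toxicity = -5.
Marker is not downstream of the intervention, so its value is determined by the original equations.
Marker = max(Gene, Dose)  [with Gene=3, Dose=-3]  = 3

3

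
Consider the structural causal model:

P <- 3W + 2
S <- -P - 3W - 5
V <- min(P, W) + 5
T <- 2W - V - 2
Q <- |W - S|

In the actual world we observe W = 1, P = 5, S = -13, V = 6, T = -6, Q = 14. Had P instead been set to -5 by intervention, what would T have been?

do(P=-5) replaces the equation P <- 3W + 2 with the constant P = -5.
V = min(P, W) + 5  [with P=-5, W=1]  = 0
T = 2W - V - 2  [with W=1, V=0]  = 0

0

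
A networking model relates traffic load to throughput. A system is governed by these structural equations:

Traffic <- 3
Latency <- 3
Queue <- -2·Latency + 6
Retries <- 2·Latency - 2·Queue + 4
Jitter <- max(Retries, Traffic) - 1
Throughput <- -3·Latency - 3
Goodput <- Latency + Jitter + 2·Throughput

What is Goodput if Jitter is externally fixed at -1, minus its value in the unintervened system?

-10

Under do(Jitter=-1), the mechanism Jitter <- max(Retries, Traffic) - 1 is discarded; Jitter is fixed at -1.
Throughput = -3·Latency - 3  [with Latency=3]  = -12
Goodput = Latency + Jitter + 2·Throughput  [with Latency=3, Jitter=-1, Throughput=-12]  = -22
Without intervention: Queue = -2·Latency + 6  [with Latency=3]  = 0; Retries = 2·Latency - 2·Queue + 4  [with Latency=3, Queue=0]  = 10; Jitter = max(Retries, Traffic) - 1  [with Retries=10, Traffic=3]  = 9; Throughput = -3·Latency - 3  [with Latency=3]  = -12; Goodput = Latency + Jitter + 2·Throughput  [with Latency=3, Jitter=9, Throughput=-12]  = -12.
Change = -22 − (-12) = -10.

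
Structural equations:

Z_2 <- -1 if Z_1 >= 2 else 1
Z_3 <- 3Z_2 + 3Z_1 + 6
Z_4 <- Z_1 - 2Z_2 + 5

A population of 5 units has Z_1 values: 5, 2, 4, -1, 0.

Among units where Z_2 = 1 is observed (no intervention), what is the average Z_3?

7.5

Observing Z_2=1 restricts to units where Z_2's equation naturally yields 1: Z_1 ∈ {-1, 0}. In that subpopulation Z_3 = 6, 9, mean 7.5.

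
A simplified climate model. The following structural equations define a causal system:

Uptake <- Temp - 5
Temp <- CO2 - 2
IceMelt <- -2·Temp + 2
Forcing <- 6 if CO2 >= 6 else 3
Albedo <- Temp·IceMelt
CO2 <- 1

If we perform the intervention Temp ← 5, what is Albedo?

-40

do(Temp=5) replaces the equation Temp <- CO2 - 2 with the constant Temp = 5.
IceMelt = -2·Temp + 2  [with Temp=5]  = -8
Albedo = Temp·IceMelt  [with Temp=5, IceMelt=-8]  = -40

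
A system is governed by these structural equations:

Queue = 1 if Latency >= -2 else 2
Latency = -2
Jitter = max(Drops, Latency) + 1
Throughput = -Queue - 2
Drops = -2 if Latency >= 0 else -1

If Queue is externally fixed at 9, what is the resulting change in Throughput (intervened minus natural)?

do(Queue=9) replaces the equation Queue = 1 if Latency >= -2 else 2 with the constant Queue = 9.
Throughput = -Queue - 2  [with Queue=9]  = -11
Without intervention: Queue = 1 if Latency >= -2 else 2  [with Latency=-2]  = 1; Throughput = -Queue - 2  [with Queue=1]  = -3.
Change = -11 − (-3) = -8.

-8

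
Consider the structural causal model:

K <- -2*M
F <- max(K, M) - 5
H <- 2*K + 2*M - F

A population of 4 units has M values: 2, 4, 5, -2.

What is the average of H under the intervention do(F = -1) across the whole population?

-3.5

Under do(F=-1), F's equation is replaced by F=-1 for every unit. Per-unit H: -3, -7, -9, 5. Mean = -3.5.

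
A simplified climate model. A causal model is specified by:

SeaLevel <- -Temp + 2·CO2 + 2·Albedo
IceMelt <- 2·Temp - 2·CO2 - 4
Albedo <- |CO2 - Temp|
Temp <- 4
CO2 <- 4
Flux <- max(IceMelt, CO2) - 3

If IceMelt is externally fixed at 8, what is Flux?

5

The intervention breaks the incoming arrows to IceMelt: IceMelt <- 2·Temp - 2·CO2 - 4 no longer applies, and IceMelt = 8.
Flux = max(IceMelt, CO2) - 3  [with IceMelt=8, CO2=4]  = 5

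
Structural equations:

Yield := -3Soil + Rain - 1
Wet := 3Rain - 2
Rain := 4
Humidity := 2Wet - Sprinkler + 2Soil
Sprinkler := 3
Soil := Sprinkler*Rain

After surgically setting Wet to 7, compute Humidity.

Intervening sets Wet = 7 and removes its equation (Wet := 3Rain - 2).
Soil = Sprinkler*Rain  [with Sprinkler=3, Rain=4]  = 12
Humidity = 2Wet - Sprinkler + 2Soil  [with Wet=7, Sprinkler=3, Soil=12]  = 35

35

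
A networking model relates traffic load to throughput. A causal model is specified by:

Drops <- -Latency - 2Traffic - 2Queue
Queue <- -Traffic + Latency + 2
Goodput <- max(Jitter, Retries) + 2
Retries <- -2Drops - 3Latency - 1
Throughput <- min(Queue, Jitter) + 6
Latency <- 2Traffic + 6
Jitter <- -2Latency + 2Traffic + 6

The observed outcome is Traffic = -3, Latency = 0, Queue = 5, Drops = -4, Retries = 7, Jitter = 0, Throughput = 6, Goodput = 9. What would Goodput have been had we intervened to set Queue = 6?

13

The intervention breaks the incoming arrows to Queue: Queue <- -Traffic + Latency + 2 no longer applies, and Queue = 6.
Latency = 2Traffic + 6  [with Traffic=-3]  = 0
Drops = -Latency - 2Traffic - 2Queue  [with Latency=0, Traffic=-3, Queue=6]  = -6
Retries = -2Drops - 3Latency - 1  [with Drops=-6, Latency=0]  = 11
Jitter = -2Latency + 2Traffic + 6  [with Latency=0, Traffic=-3]  = 0
Goodput = max(Jitter, Retries) + 2  [with Jitter=0, Retries=11]  = 13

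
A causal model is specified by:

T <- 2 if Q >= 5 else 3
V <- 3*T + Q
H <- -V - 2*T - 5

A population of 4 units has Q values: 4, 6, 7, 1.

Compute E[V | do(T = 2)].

10.5

Every unit gets T=2 under the intervention. V values become 10, 12, 13, 7; E[V|do(T=2)] = 10.5.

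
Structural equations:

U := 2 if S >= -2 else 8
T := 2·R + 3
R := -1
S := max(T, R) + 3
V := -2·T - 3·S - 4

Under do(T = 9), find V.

-58

do(T=9) replaces the equation T := 2·R + 3 with the constant T = 9.
S = max(T, R) + 3  [with T=9, R=-1]  = 12
V = -2·T - 3·S - 4  [with T=9, S=12]  = -58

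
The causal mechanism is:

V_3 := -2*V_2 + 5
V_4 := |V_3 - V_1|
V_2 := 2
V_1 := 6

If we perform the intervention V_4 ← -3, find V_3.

Under do(V_4=-3), the mechanism V_4 := |V_3 - V_1| is discarded; V_4 is fixed at -3.
Since V_3 is not a descendant of the intervened variable, it is unaffected.
V_3 = -2*V_2 + 5  [with V_2=2]  = 1

1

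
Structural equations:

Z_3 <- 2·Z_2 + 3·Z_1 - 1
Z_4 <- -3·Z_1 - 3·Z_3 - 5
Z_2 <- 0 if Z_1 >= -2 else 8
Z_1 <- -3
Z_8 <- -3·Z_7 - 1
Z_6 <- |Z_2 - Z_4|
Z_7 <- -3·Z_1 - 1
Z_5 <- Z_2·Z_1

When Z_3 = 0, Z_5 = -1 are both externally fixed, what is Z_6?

4

Setting Z_3 = 0, Z_5 = -1 by intervention discards those variables' equations.
Z_2 = 0 if Z_1 >= -2 else 8  [with Z_1=-3]  = 8
Z_4 = -3·Z_1 - 3·Z_3 - 5  [with Z_1=-3, Z_3=0]  = 4
Z_6 = |Z_2 - Z_4|  [with Z_2=8, Z_4=4]  = 4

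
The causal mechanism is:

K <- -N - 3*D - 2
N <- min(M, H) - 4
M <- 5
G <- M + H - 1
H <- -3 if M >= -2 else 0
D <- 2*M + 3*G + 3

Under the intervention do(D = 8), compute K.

The intervention breaks the incoming arrows to D: D <- 2*M + 3*G + 3 no longer applies, and D = 8.
H = -3 if M >= -2 else 0  [with M=5]  = -3
N = min(M, H) - 4  [with M=5, H=-3]  = -7
K = -N - 3*D - 2  [with N=-7, D=8]  = -19

-19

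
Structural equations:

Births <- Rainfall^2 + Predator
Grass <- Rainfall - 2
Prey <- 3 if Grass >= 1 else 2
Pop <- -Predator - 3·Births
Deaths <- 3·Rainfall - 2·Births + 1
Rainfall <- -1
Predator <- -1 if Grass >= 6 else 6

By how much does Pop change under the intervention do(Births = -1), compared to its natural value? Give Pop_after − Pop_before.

24

Under do(Births=-1), the mechanism Births <- Rainfall^2 + Predator is discarded; Births is fixed at -1.
Grass = Rainfall - 2  [with Rainfall=-1]  = -3
Predator = -1 if Grass >= 6 else 6  [with Grass=-3]  = 6
Pop = -Predator - 3·Births  [with Predator=6, Births=-1]  = -3
Without intervention: Grass = Rainfall - 2  [with Rainfall=-1]  = -3; Predator = -1 if Grass >= 6 else 6  [with Grass=-3]  = 6; Births = Rainfall^2 + Predator  [with Rainfall=-1, Predator=6]  = 7; Pop = -Predator - 3·Births  [with Predator=6, Births=7]  = -27.
Change = -3 − (-27) = 24.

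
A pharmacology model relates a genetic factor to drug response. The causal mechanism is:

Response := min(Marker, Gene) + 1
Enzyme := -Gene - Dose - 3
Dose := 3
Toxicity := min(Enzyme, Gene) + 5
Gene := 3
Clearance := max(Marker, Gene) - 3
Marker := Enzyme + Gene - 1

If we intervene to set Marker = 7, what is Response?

Intervening sets Marker = 7 and removes its equation (Marker := Enzyme + Gene - 1).
Response = min(Marker, Gene) + 1  [with Marker=7, Gene=3]  = 4

4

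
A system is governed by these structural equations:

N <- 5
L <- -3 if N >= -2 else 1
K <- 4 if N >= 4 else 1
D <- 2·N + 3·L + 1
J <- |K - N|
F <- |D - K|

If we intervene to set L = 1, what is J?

do(L=1) replaces the equation L <- -3 if N >= -2 else 1 with the constant L = 1.
Since J is not a descendant of the intervened variable, it is unaffected.
K = 4 if N >= 4 else 1  [with N=5]  = 4
J = |K - N|  [with K=4, N=5]  = 1

1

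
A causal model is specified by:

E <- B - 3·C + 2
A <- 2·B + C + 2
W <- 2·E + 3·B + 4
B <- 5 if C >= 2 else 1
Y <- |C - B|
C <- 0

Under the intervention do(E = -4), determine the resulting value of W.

The intervention breaks the incoming arrows to E: E <- B - 3·C + 2 no longer applies, and E = -4.
B = 5 if C >= 2 else 1  [with C=0]  = 1
W = 2·E + 3·B + 4  [with E=-4, B=1]  = -1

-1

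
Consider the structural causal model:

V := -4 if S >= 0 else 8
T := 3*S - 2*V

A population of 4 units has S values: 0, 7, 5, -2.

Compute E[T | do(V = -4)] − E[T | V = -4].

do(V=-4) breaks V's dependence on S. With V=-4 fixed, T across the units is 8, 29, 23, 2, mean 15.5.
Observing V=-4 restricts to units where V's equation naturally yields -4: S ∈ {0, 7, 5}. In that subpopulation T = 8, 29, 23, mean 20.
Difference = 15.5 − 20 = -4.5.

-4.5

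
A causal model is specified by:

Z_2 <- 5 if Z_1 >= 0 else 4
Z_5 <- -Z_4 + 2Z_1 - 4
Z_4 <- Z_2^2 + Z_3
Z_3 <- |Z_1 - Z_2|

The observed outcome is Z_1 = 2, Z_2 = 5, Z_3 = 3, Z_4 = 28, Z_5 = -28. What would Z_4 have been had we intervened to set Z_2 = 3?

Under do(Z_2=3), the mechanism Z_2 <- 5 if Z_1 >= 0 else 4 is discarded; Z_2 is fixed at 3.
Z_3 = |Z_1 - Z_2|  [with Z_1=2, Z_2=3]  = 1
Z_4 = Z_2^2 + Z_3  [with Z_2=3, Z_3=1]  = 10

10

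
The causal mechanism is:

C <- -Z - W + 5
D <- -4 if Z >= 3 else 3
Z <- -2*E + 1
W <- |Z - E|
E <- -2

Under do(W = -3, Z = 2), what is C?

6

The joint intervention fixes W = -3, Z = 2, removing each variable's own equation.
C = -Z - W + 5  [with Z=2, W=-3]  = 6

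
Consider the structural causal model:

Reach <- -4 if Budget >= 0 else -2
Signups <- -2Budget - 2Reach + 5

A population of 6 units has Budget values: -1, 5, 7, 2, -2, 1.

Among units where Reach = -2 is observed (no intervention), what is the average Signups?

12

E[Signups|Reach=-2] averages over only the 2 units with Reach=-2 (Budget = -1, -2): Signups = 11, 13, mean 12.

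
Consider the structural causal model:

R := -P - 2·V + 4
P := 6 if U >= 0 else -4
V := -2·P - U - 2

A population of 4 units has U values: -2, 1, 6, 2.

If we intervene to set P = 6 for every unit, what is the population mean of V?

-15.75

Under do(P=6), P's equation is replaced by P=6 for every unit. Per-unit V: -12, -15, -20, -16. Mean = -15.75.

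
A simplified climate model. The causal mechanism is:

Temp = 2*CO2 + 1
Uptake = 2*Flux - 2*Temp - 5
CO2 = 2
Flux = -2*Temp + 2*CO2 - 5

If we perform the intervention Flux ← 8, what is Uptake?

1

The intervention breaks the incoming arrows to Flux: Flux = -2*Temp + 2*CO2 - 5 no longer applies, and Flux = 8.
Temp = 2*CO2 + 1  [with CO2=2]  = 5
Uptake = 2*Flux - 2*Temp - 5  [with Flux=8, Temp=5]  = 1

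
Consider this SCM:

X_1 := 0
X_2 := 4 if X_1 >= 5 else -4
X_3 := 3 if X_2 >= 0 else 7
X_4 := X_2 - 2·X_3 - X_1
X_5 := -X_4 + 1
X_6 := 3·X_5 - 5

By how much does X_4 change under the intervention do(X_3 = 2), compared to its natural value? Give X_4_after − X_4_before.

10

The intervention breaks the incoming arrows to X_3: X_3 := 3 if X_2 >= 0 else 7 no longer applies, and X_3 = 2.
X_2 = 4 if X_1 >= 5 else -4  [with X_1=0]  = -4
X_4 = X_2 - 2·X_3 - X_1  [with X_2=-4, X_3=2, X_1=0]  = -8
Without intervention: X_2 = 4 if X_1 >= 5 else -4  [with X_1=0]  = -4; X_3 = 3 if X_2 >= 0 else 7  [with X_2=-4]  = 7; X_4 = X_2 - 2·X_3 - X_1  [with X_2=-4, X_3=7, X_1=0]  = -18.
Change = -8 − (-18) = 10.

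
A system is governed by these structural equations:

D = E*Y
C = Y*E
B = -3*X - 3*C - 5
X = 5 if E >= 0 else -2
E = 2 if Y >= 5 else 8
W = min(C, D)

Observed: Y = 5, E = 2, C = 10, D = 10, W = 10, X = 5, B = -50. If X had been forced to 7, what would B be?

Intervening sets X = 7 and removes its equation (X = 5 if E >= 0 else -2).
E = 2 if Y >= 5 else 8  [with Y=5]  = 2
C = Y*E  [with Y=5, E=2]  = 10
B = -3*X - 3*C - 5  [with X=7, C=10]  = -56

-56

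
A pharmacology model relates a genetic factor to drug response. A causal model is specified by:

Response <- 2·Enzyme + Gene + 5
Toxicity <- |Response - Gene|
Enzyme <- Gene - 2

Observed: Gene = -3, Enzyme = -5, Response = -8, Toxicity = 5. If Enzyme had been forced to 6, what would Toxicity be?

17

Under do(Enzyme=6), the mechanism Enzyme <- Gene - 2 is discarded; Enzyme is fixed at 6.
Response = 2·Enzyme + Gene + 5  [with Enzyme=6, Gene=-3]  = 14
Toxicity = |Response - Gene|  [with Response=14, Gene=-3]  = 17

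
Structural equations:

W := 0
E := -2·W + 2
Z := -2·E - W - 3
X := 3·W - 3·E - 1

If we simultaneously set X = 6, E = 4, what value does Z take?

-11

The joint intervention fixes X = 6, E = 4, removing each variable's own equation.
Z = -2·E - W - 3  [with E=4, W=0]  = -11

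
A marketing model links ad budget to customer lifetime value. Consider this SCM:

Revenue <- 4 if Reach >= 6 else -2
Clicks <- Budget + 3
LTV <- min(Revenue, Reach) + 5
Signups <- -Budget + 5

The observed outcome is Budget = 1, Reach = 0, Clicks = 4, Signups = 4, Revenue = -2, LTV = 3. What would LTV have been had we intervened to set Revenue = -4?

The intervention breaks the incoming arrows to Revenue: Revenue <- 4 if Reach >= 6 else -2 no longer applies, and Revenue = -4.
LTV = min(Revenue, Reach) + 5  [with Revenue=-4, Reach=0]  = 1

1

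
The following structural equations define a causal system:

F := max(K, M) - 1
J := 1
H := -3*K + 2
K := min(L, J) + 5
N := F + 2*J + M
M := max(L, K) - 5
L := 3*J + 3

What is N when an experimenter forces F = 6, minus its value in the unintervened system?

The intervention breaks the incoming arrows to F: F := max(K, M) - 1 no longer applies, and F = 6.
L = 3*J + 3  [with J=1]  = 6
K = min(L, J) + 5  [with L=6, J=1]  = 6
M = max(L, K) - 5  [with L=6, K=6]  = 1
N = F + 2*J + M  [with F=6, J=1, M=1]  = 9
Without intervention: L = 3*J + 3  [with J=1]  = 6; K = min(L, J) + 5  [with L=6, J=1]  = 6; M = max(L, K) - 5  [with L=6, K=6]  = 1; F = max(K, M) - 1  [with K=6, M=1]  = 5; N = F + 2*J + M  [with F=5, J=1, M=1]  = 8.
Change = 9 − 8 = 1.

1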